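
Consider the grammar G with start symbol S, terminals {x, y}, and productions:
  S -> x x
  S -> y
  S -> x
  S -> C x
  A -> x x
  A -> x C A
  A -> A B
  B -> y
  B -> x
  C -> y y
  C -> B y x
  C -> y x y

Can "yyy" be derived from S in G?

no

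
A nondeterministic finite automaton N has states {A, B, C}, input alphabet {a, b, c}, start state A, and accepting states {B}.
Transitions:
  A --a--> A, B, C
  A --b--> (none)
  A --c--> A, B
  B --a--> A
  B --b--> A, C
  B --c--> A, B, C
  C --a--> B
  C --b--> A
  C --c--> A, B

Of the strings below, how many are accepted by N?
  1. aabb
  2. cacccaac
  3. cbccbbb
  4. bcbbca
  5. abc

aabb: rejected
cacccaac: accepted
cbccbbb: rejected
bcbbca: rejected
abc: accepted

2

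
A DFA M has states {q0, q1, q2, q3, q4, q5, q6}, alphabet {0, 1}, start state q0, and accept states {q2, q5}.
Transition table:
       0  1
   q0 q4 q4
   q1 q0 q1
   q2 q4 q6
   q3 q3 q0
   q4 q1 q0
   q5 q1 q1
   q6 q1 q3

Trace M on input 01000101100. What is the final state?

q4

q0 --0--> q4
q4 --1--> q0
q0 --0--> q4
q4 --0--> q1
q1 --0--> q0
q0 --1--> q4
q4 --0--> q1
q1 --1--> q1
q1 --1--> q1
q1 --0--> q0
q0 --0--> q4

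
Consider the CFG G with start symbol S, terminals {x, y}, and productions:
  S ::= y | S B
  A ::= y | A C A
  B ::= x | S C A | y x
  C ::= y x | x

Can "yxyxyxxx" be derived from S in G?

S ⇒ SB ⇒ SBB ⇒ SBBB ⇒ SBBBB ⇒ SBBBBB ⇒ yBBBBB ⇒ yxBBBB ⇒ yxyxBBB ⇒ yxyxyxBB ⇒ yxyxyxxB ⇒ yxyxyxxx

yes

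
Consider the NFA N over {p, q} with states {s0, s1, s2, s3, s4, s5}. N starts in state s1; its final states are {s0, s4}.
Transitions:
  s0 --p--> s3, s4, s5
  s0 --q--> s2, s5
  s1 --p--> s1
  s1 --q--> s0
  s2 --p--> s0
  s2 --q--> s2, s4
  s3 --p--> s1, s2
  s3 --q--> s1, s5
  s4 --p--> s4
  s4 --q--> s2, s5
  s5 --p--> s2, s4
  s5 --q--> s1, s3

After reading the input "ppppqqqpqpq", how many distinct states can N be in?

5

Start: {s1}
read p: {s1}
read p: {s1}
read p: {s1}
read p: {s1}
read q: {s0}
read q: {s2, s5}
read q: {s1, s2, s3, s4}
read p: {s0, s1, s2, s4}
read q: {s0, s2, s4, s5}
read p: {s0, s2, s3, s4, s5}
read q: {s1, s2, s3, s4, s5}
Final reachable set {s1, s2, s3, s4, s5} has 5 states.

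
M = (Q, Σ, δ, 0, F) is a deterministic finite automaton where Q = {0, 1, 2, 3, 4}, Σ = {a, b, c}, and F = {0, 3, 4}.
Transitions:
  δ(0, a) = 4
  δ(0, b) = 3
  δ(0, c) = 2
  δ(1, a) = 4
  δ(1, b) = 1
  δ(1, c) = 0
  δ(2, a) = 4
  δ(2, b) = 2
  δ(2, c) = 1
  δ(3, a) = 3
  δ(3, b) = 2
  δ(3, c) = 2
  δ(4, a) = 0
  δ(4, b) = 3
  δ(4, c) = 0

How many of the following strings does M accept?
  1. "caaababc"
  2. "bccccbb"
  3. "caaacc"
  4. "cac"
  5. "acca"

2

"caaababc": rejected
"bccccbb": rejected
"caaacc": rejected
"cac": accepted
"acca": accepted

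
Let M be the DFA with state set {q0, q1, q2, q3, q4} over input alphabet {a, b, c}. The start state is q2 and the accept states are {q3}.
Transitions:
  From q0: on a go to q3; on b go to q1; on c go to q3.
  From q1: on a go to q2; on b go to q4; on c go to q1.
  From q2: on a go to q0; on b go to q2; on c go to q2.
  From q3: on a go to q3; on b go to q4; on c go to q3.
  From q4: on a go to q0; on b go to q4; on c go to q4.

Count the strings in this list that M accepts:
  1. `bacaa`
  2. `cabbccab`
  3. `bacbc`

`bacaa`: accepted
`cabbccab`: rejected
`bacbc`: rejected

1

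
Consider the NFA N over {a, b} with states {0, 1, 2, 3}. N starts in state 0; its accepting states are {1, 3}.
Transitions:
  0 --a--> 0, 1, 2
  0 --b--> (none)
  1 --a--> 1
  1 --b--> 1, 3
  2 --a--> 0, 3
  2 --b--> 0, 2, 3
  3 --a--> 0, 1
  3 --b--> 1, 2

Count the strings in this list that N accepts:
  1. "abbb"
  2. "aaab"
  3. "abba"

3

"abbb": accepted
"aaab": accepted
"abba": accepted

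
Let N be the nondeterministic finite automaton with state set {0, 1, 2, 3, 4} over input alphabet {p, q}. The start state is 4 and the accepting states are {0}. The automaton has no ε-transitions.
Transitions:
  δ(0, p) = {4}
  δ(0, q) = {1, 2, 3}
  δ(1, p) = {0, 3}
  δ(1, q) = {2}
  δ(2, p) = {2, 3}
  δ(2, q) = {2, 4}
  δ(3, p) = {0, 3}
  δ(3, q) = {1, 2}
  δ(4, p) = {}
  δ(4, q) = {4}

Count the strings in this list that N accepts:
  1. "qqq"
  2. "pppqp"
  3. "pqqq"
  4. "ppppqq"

0

"qqq": rejected
"pppqp": rejected
"pqqq": rejected
"ppppqq": rejected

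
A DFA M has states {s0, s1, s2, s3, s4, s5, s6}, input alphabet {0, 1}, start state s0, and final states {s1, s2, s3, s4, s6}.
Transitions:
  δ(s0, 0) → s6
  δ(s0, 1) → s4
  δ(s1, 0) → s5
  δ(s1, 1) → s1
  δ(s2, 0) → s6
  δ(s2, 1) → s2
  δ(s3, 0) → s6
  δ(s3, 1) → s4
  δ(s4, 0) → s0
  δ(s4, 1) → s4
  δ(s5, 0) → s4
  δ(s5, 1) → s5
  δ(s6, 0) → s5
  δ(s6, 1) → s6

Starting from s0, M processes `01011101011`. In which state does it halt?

s4

s0 --0--> s6
s6 --1--> s6
s6 --0--> s5
s5 --1--> s5
s5 --1--> s5
s5 --1--> s5
s5 --0--> s4
s4 --1--> s4
s4 --0--> s0
s0 --1--> s4
s4 --1--> s4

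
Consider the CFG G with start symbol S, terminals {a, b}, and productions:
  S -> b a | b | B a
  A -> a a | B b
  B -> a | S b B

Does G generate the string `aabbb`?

no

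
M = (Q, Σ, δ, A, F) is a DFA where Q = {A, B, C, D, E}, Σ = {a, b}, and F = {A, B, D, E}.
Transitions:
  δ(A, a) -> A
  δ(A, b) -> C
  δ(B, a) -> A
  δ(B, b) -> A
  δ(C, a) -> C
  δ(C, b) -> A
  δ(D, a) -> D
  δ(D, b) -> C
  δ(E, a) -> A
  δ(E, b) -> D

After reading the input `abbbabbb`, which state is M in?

A

A --a--> A
A --b--> C
C --b--> A
A --b--> C
C --a--> C
C --b--> A
A --b--> C
C --b--> A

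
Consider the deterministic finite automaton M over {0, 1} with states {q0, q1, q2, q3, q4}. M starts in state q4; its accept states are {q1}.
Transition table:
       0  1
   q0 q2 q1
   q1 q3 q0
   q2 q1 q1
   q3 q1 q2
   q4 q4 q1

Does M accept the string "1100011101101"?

q4 --1--> q1
q1 --1--> q0
q0 --0--> q2
q2 --0--> q1
q1 --0--> q3
q3 --1--> q2
q2 --1--> q1
q1 --1--> q0
q0 --0--> q2
q2 --1--> q1
q1 --1--> q0
q0 --0--> q2
q2 --1--> q1
End in state q1, which is an accepting state.

accepted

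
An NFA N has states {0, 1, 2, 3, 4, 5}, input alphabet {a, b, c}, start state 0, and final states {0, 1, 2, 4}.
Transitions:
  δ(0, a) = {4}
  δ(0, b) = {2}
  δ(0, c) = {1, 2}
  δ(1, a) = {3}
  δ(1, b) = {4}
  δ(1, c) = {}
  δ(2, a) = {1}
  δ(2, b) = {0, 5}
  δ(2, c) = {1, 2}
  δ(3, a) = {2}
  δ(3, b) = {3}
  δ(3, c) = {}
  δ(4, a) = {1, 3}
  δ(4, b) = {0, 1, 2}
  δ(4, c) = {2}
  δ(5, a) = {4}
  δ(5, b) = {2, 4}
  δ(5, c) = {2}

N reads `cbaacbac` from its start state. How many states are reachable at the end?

1

Start: {0}
read c: {1, 2}
read b: {0, 4, 5}
read a: {1, 3, 4}
read a: {1, 2, 3}
read c: {1, 2}
read b: {0, 4, 5}
read a: {1, 3, 4}
read c: {2}
Final reachable set {2} has 1 state.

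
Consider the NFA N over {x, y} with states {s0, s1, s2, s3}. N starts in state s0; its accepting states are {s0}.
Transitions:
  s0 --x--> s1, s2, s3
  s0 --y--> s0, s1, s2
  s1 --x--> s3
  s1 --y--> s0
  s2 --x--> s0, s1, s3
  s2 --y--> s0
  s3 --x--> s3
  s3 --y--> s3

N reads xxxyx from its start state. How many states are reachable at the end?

3

Start: {s0}
read x: {s1, s2, s3}
read x: {s0, s1, s3}
read x: {s1, s2, s3}
read y: {s0, s3}
read x: {s1, s2, s3}
Final reachable set {s1, s2, s3} has 3 states.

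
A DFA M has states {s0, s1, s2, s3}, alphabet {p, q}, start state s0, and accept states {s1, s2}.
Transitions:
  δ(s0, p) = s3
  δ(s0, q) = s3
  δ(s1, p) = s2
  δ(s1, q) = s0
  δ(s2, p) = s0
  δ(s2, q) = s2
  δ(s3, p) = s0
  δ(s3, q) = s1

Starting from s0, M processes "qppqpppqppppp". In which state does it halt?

s3

s0 --q--> s3
s3 --p--> s0
s0 --p--> s3
s3 --q--> s1
s1 --p--> s2
s2 --p--> s0
s0 --p--> s3
s3 --q--> s1
s1 --p--> s2
s2 --p--> s0
s0 --p--> s3
s3 --p--> s0
s0 --p--> s3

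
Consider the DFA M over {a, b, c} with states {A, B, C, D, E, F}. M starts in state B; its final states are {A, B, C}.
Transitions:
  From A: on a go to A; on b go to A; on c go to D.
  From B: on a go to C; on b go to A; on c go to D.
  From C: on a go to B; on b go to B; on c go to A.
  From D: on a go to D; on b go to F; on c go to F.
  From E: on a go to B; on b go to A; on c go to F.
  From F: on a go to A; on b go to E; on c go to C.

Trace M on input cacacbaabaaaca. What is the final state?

B --c--> D
D --a--> D
D --c--> F
F --a--> A
A --c--> D
D --b--> F
F --a--> A
A --a--> A
A --b--> A
A --a--> A
A --a--> A
A --a--> A
A --c--> D
D --a--> D

D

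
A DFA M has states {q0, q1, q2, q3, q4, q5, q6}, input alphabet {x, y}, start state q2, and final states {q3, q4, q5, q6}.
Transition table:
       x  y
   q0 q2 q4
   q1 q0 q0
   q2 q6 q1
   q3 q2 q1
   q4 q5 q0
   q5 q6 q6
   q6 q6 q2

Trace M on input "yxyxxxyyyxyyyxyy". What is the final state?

q2

q2 --y--> q1
q1 --x--> q0
q0 --y--> q4
q4 --x--> q5
q5 --x--> q6
q6 --x--> q6
q6 --y--> q2
q2 --y--> q1
q1 --y--> q0
q0 --x--> q2
q2 --y--> q1
q1 --y--> q0
q0 --y--> q4
q4 --x--> q5
q5 --y--> q6
q6 --y--> q2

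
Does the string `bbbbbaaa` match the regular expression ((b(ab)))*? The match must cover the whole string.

no

bbbbbaaa cannot be split into zero or more pieces each matching (b(ab)).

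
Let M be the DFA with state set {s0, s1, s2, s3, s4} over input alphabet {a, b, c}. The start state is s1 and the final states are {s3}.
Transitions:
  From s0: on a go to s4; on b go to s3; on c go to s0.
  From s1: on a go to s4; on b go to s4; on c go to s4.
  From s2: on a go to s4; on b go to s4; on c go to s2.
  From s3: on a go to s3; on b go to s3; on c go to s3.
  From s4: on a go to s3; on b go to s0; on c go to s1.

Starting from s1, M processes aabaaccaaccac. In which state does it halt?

s3

s1 --a--> s4
s4 --a--> s3
s3 --b--> s3
s3 --a--> s3
s3 --a--> s3
s3 --c--> s3
s3 --c--> s3
s3 --a--> s3
s3 --a--> s3
s3 --c--> s3
s3 --c--> s3
s3 --a--> s3
s3 --c--> s3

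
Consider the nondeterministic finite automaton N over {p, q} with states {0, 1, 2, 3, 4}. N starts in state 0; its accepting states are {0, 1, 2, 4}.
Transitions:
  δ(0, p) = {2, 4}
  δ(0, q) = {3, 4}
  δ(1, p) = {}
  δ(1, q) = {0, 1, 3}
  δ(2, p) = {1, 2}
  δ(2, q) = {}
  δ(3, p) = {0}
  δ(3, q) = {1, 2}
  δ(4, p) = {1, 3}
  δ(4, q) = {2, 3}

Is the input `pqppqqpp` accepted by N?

accepted

Start: {0}
read p: {2, 4}
read q: {2, 3}
read p: {0, 1, 2}
read p: {1, 2, 4}
read q: {0, 1, 2, 3}
read q: {0, 1, 2, 3, 4}
read p: {0, 1, 2, 3, 4}
read p: {0, 1, 2, 3, 4}
Reachable ∩ accepting = {0, 1, 2, 4} — nonempty.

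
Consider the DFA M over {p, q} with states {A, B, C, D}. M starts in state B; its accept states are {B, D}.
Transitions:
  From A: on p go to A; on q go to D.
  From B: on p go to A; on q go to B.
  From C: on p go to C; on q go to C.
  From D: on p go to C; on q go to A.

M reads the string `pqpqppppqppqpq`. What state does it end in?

B --p--> A
A --q--> D
D --p--> C
C --q--> C
C --p--> C
C --p--> C
C --p--> C
C --p--> C
C --q--> C
C --p--> C
C --p--> C
C --q--> C
C --p--> C
C --q--> C

C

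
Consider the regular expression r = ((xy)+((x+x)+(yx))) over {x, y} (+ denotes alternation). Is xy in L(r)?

The left alternative (xy) matches xy.

yes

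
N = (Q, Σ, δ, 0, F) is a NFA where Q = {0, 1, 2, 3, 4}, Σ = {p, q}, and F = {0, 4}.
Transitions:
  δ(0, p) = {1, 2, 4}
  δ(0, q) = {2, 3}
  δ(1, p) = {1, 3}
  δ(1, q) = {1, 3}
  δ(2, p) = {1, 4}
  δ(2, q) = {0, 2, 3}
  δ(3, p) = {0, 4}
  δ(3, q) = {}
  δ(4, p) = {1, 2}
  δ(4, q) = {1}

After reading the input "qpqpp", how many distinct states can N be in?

Start: {0}
read q: {2, 3}
read p: {0, 1, 4}
read q: {1, 2, 3}
read p: {0, 1, 3, 4}
read p: {0, 1, 2, 3, 4}
Final reachable set {0, 1, 2, 3, 4} has 5 states.

5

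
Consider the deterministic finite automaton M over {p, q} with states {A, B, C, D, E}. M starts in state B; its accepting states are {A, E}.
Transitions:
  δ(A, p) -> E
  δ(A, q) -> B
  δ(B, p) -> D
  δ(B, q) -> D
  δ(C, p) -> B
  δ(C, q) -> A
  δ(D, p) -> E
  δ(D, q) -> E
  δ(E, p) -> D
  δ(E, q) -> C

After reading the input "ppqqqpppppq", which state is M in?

E

B --p--> D
D --p--> E
E --q--> C
C --q--> A
A --q--> B
B --p--> D
D --p--> E
E --p--> D
D --p--> E
E --p--> D
D --q--> E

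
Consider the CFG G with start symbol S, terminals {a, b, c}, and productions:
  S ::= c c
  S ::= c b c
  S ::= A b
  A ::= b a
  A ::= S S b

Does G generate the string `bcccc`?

no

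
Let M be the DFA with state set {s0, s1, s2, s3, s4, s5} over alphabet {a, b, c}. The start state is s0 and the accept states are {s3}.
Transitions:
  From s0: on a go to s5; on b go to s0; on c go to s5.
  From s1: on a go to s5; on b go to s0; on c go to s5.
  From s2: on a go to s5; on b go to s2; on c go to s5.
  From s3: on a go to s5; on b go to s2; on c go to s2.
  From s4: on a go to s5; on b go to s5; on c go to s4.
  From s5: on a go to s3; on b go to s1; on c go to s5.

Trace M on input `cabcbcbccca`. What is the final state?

s3

s0 --c--> s5
s5 --a--> s3
s3 --b--> s2
s2 --c--> s5
s5 --b--> s1
s1 --c--> s5
s5 --b--> s1
s1 --c--> s5
s5 --c--> s5
s5 --c--> s5
s5 --a--> s3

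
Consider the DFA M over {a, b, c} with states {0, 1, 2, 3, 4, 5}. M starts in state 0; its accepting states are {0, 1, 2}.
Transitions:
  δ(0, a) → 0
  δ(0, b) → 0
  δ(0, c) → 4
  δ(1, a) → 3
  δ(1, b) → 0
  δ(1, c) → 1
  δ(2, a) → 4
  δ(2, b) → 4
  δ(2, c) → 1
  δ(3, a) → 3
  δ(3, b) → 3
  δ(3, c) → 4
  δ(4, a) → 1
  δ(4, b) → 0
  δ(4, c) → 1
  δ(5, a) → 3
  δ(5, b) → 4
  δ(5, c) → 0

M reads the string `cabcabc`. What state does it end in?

0 --c--> 4
4 --a--> 1
1 --b--> 0
0 --c--> 4
4 --a--> 1
1 --b--> 0
0 --c--> 4

4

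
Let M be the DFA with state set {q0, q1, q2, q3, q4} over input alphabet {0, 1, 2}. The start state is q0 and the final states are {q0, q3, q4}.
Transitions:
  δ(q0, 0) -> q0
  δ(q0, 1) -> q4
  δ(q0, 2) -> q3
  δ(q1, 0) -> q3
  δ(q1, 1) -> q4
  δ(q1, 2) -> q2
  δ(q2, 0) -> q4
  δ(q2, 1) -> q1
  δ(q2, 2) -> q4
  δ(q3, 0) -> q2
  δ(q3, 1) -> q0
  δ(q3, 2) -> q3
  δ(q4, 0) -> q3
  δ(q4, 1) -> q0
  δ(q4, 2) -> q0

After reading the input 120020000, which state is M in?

q2

q0 --1--> q4
q4 --2--> q0
q0 --0--> q0
q0 --0--> q0
q0 --2--> q3
q3 --0--> q2
q2 --0--> q4
q4 --0--> q3
q3 --0--> q2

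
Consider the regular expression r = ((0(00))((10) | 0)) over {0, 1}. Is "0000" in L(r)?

Split as 000·0: (0(00)) matches 000 and ((10)|0) matches 0.

yes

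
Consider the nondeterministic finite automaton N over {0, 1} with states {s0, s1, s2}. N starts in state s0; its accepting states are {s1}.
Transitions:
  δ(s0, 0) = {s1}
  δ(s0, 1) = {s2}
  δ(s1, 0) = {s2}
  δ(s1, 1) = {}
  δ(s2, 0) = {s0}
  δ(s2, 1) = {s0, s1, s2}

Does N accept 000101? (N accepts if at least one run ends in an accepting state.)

Start: {s0}
read 0: {s1}
read 0: {s2}
read 0: {s0}
read 1: {s2}
read 0: {s0}
read 1: {s2}
Reachable ∩ accepting = {} — empty.

rejected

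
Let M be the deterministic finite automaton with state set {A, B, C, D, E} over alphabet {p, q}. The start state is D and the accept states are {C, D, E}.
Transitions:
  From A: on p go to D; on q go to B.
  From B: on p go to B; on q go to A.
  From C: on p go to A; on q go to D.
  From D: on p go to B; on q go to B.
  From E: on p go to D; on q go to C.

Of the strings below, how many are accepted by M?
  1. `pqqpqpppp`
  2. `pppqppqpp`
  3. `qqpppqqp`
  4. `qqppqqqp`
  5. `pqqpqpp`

1

`pqqpqpppp`: rejected
`pppqppqpp`: rejected
`qqpppqqp`: rejected
`qqppqqqp`: accepted
`pqqpqpp`: rejected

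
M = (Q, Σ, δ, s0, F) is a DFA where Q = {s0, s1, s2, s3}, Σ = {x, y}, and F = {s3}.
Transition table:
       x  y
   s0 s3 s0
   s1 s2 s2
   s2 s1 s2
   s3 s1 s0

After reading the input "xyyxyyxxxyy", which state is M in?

s2

s0 --x--> s3
s3 --y--> s0
s0 --y--> s0
s0 --x--> s3
s3 --y--> s0
s0 --y--> s0
s0 --x--> s3
s3 --x--> s1
s1 --x--> s2
s2 --y--> s2
s2 --y--> s2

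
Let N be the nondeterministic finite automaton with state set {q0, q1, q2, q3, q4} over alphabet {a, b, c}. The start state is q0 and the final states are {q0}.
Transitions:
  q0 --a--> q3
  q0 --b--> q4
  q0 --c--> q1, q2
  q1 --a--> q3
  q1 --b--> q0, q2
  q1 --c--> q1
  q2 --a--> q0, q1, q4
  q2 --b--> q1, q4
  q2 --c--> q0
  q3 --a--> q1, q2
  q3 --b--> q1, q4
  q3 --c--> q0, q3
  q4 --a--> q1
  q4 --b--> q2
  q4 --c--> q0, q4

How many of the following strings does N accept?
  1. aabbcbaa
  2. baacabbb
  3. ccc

aabbcbaa: rejected
baacabbb: accepted
ccc: rejected

1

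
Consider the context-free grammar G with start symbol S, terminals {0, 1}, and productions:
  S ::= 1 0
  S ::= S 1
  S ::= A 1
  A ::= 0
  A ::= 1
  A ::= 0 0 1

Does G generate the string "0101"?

no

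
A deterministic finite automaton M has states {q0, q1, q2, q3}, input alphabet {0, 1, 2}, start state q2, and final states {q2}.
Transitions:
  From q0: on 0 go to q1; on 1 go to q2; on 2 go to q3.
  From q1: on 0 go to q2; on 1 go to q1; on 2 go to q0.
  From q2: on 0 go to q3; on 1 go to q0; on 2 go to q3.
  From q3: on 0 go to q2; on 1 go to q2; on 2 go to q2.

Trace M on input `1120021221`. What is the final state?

q0

q2 --1--> q0
q0 --1--> q2
q2 --2--> q3
q3 --0--> q2
q2 --0--> q3
q3 --2--> q2
q2 --1--> q0
q0 --2--> q3
q3 --2--> q2
q2 --1--> q0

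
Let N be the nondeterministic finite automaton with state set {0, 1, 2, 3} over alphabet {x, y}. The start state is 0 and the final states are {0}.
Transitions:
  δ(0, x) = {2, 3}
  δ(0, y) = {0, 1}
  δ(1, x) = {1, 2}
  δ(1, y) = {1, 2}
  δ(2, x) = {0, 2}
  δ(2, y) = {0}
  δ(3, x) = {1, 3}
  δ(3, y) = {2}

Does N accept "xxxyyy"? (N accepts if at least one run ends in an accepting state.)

Start: {0}
read x: {2, 3}
read x: {0, 1, 2, 3}
read x: {0, 1, 2, 3}
read y: {0, 1, 2}
read y: {0, 1, 2}
read y: {0, 1, 2}
Reachable ∩ accepting = {0} — nonempty.

accepted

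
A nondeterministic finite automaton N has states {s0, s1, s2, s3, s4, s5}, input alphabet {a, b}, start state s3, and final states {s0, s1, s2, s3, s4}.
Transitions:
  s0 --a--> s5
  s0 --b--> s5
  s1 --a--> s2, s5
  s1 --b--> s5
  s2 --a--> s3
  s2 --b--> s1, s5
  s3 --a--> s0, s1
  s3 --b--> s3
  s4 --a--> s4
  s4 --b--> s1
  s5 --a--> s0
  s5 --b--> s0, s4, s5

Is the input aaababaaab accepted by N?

rejected

Start: {s3}
read a: {s0, s1}
read a: {s2, s5}
read a: {s0, s3}
read b: {s3, s5}
read a: {s0, s1}
read b: {s5}
read a: {s0}
read a: {s5}
read a: {s0}
read b: {s5}
Reachable ∩ accepting = {} — empty.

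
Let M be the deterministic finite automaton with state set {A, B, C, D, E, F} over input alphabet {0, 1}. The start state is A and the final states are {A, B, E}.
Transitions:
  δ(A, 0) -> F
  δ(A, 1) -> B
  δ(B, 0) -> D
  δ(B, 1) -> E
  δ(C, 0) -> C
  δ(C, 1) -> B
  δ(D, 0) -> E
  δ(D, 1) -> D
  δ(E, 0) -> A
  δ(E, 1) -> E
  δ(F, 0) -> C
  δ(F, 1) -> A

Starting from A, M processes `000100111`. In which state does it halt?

A --0--> F
F --0--> C
C --0--> C
C --1--> B
B --0--> D
D --0--> E
E --1--> E
E --1--> E
E --1--> E

E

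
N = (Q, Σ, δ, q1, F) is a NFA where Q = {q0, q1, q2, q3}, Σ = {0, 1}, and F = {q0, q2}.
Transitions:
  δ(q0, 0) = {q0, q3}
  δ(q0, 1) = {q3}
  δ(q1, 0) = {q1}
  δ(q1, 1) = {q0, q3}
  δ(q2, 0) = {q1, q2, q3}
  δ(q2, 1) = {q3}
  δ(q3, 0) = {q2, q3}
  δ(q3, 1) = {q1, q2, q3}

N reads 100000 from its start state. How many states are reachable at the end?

Start: {q1}
read 1: {q0, q3}
read 0: {q0, q2, q3}
read 0: {q0, q1, q2, q3}
read 0: {q0, q1, q2, q3}
read 0: {q0, q1, q2, q3}
read 0: {q0, q1, q2, q3}
Final reachable set {q0, q1, q2, q3} has 4 states.

4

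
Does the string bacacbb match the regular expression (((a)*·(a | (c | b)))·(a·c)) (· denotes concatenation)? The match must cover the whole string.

no

No split of bacacbb into u·v has ((a)*·(a|(c|b))) matching u and (a·c) matching v.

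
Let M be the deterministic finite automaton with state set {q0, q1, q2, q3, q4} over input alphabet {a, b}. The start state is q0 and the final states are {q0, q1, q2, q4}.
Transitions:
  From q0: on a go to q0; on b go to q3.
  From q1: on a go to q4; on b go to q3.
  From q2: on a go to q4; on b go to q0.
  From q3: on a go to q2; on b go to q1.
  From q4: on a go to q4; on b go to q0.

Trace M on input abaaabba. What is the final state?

q2

q0 --a--> q0
q0 --b--> q3
q3 --a--> q2
q2 --a--> q4
q4 --a--> q4
q4 --b--> q0
q0 --b--> q3
q3 --a--> q2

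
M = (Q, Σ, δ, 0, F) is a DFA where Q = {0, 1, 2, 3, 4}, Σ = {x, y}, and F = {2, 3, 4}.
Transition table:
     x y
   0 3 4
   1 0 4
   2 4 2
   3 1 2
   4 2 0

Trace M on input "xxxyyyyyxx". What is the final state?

4

0 --x--> 3
3 --x--> 1
1 --x--> 0
0 --y--> 4
4 --y--> 0
0 --y--> 4
4 --y--> 0
0 --y--> 4
4 --x--> 2
2 --x--> 4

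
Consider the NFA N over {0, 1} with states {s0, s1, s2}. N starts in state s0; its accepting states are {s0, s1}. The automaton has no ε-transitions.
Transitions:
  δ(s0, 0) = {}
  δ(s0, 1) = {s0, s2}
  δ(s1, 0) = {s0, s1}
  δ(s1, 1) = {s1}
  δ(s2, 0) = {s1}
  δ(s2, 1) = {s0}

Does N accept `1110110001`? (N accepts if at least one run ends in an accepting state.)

accepted

Start: {s0}
read 1: {s0, s2}
read 1: {s0, s2}
read 1: {s0, s2}
read 0: {s1}
read 1: {s1}
read 1: {s1}
read 0: {s0, s1}
read 0: {s0, s1}
read 0: {s0, s1}
read 1: {s0, s1, s2}
Reachable ∩ accepting = {s0, s1} — nonempty.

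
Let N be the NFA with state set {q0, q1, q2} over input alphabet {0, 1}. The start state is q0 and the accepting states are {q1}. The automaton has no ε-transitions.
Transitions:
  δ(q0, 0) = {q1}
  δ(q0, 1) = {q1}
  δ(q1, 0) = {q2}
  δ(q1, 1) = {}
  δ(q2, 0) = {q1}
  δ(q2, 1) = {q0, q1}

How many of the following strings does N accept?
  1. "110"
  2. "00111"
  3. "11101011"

"110": rejected
"00111": rejected
"11101011": rejected

0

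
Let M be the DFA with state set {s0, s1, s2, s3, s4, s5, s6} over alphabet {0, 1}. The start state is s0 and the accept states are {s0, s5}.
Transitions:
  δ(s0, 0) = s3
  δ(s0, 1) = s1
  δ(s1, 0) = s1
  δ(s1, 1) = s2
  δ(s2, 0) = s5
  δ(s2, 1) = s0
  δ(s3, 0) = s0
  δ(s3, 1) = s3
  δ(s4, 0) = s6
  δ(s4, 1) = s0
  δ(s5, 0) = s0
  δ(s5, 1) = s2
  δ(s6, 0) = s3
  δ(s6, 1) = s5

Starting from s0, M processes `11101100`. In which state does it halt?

s3

s0 --1--> s1
s1 --1--> s2
s2 --1--> s0
s0 --0--> s3
s3 --1--> s3
s3 --1--> s3
s3 --0--> s0
s0 --0--> s3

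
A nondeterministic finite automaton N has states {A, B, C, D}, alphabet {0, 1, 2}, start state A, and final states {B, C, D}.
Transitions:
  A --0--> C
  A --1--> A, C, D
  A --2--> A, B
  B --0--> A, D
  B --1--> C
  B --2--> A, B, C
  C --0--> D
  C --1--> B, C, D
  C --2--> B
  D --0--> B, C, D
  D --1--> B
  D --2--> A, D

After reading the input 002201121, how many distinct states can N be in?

4

Start: {A}
read 0: {C}
read 0: {D}
read 2: {A, D}
read 2: {A, B, D}
read 0: {A, B, C, D}
read 1: {A, B, C, D}
read 1: {A, B, C, D}
read 2: {A, B, C, D}
read 1: {A, B, C, D}
Final reachable set {A, B, C, D} has 4 states.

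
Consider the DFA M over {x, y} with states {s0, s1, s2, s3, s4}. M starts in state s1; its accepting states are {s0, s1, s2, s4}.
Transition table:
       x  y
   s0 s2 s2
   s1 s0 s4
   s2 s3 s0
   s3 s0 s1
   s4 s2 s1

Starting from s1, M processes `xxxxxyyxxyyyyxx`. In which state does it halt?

s3

s1 --x--> s0
s0 --x--> s2
s2 --x--> s3
s3 --x--> s0
s0 --x--> s2
s2 --y--> s0
s0 --y--> s2
s2 --x--> s3
s3 --x--> s0
s0 --y--> s2
s2 --y--> s0
s0 --y--> s2
s2 --y--> s0
s0 --x--> s2
s2 --x--> s3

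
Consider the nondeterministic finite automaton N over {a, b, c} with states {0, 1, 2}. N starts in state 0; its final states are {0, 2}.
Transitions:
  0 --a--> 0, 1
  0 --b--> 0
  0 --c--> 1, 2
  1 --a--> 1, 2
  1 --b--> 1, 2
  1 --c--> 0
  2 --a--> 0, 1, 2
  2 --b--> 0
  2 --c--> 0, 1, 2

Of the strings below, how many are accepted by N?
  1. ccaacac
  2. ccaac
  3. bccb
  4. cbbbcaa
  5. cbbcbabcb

5

ccaacac: accepted
ccaac: accepted
bccb: accepted
cbbbcaa: accepted
cbbcbabcb: accepted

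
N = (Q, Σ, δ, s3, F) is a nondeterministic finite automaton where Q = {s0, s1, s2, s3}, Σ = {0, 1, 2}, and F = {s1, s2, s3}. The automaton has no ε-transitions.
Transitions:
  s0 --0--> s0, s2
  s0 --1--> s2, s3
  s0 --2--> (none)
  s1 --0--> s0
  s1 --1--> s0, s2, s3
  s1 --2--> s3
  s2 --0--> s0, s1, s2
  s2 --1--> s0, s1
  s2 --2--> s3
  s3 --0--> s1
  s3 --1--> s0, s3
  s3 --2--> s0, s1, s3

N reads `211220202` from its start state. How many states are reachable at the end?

Start: {s3}
read 2: {s0, s1, s3}
read 1: {s0, s2, s3}
read 1: {s0, s1, s2, s3}
read 2: {s0, s1, s3}
read 2: {s0, s1, s3}
read 0: {s0, s1, s2}
read 2: {s3}
read 0: {s1}
read 2: {s3}
Final reachable set {s3} has 1 state.

1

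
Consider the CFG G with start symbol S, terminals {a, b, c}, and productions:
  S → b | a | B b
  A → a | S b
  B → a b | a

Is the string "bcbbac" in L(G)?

no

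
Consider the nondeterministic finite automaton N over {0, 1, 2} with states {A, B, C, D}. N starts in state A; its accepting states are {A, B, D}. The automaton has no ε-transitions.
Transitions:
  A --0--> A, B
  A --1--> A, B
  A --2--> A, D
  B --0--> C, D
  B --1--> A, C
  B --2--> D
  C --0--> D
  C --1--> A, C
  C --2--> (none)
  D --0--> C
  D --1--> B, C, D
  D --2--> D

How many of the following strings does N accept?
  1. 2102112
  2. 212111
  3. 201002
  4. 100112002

2102112: accepted
212111: accepted
201002: accepted
100112002: accepted

4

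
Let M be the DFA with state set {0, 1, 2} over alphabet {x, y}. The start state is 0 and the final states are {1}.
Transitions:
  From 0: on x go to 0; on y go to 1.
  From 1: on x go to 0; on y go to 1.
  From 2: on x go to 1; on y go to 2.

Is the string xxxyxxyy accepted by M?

accepted

0 --x--> 0
0 --x--> 0
0 --x--> 0
0 --y--> 1
1 --x--> 0
0 --x--> 0
0 --y--> 1
1 --y--> 1
End in state 1, which is an accepting state.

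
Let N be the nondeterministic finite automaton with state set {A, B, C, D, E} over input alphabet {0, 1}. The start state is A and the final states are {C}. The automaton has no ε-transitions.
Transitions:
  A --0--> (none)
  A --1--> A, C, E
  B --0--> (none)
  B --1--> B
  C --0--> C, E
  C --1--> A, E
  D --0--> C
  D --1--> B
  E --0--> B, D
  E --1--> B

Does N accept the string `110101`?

rejected

Start: {A}
read 1: {A, C, E}
read 1: {A, B, C, E}
read 0: {B, C, D, E}
read 1: {A, B, E}
read 0: {B, D}
read 1: {B}
Reachable ∩ accepting = {} — empty.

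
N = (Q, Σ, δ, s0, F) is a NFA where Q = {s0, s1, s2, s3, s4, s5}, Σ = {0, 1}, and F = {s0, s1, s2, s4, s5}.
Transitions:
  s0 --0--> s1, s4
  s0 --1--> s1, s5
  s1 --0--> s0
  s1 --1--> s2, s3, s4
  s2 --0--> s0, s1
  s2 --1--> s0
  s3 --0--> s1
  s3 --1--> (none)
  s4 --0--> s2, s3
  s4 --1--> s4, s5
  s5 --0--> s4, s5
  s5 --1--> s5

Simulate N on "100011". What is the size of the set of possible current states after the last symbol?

6

Start: {s0}
read 1: {s1, s5}
read 0: {s0, s4, s5}
read 0: {s1, s2, s3, s4, s5}
read 0: {s0, s1, s2, s3, s4, s5}
read 1: {s0, s1, s2, s3, s4, s5}
read 1: {s0, s1, s2, s3, s4, s5}
Final reachable set {s0, s1, s2, s3, s4, s5} has 6 states.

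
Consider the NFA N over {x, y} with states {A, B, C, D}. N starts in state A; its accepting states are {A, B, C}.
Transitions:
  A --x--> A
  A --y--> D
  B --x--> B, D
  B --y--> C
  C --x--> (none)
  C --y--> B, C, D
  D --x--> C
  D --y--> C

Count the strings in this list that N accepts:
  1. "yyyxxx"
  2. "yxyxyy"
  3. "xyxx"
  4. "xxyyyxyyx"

3

"yyyxxx": accepted
"yxyxyy": accepted
"xyxx": rejected
"xxyyyxyyx": accepted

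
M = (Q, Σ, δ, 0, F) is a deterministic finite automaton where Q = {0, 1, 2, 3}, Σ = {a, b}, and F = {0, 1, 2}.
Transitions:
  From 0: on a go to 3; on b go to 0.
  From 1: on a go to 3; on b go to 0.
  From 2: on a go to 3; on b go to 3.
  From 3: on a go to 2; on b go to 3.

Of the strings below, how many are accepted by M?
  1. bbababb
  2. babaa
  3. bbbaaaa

1

bbababb: rejected
babaa: rejected
bbbaaaa: accepted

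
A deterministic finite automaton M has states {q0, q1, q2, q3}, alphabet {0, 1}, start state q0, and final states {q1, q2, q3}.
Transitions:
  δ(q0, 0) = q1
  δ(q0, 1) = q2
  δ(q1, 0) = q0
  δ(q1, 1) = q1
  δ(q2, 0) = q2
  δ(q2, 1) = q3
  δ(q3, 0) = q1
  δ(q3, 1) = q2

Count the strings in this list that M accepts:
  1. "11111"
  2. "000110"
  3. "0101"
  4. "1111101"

3

"11111": accepted
"000110": rejected
"0101": accepted
"1111101": accepted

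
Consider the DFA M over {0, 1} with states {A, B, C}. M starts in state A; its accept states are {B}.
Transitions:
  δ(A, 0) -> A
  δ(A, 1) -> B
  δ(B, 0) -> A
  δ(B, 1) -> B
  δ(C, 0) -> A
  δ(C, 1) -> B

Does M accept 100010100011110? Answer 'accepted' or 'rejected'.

A --1--> B
B --0--> A
A --0--> A
A --0--> A
A --1--> B
B --0--> A
A --1--> B
B --0--> A
A --0--> A
A --0--> A
A --1--> B
B --1--> B
B --1--> B
B --1--> B
B --0--> A
End in state A, which is not an accepting state.

rejected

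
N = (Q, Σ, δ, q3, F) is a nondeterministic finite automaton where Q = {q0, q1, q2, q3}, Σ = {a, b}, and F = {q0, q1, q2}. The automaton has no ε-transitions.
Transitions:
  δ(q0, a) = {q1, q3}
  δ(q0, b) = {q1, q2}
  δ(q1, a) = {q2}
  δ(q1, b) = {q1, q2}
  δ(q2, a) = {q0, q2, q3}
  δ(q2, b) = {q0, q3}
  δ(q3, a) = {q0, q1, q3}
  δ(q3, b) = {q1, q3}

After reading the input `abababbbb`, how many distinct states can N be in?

Start: {q3}
read a: {q0, q1, q3}
read b: {q1, q2, q3}
read a: {q0, q1, q2, q3}
read b: {q0, q1, q2, q3}
read a: {q0, q1, q2, q3}
read b: {q0, q1, q2, q3}
read b: {q0, q1, q2, q3}
read b: {q0, q1, q2, q3}
read b: {q0, q1, q2, q3}
Final reachable set {q0, q1, q2, q3} has 4 states.

4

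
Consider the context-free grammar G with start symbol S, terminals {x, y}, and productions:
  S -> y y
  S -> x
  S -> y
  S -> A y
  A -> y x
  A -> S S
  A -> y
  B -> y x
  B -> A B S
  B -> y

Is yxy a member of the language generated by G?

S ⇒ Ay ⇒ SSy ⇒ ySy ⇒ yxy

yes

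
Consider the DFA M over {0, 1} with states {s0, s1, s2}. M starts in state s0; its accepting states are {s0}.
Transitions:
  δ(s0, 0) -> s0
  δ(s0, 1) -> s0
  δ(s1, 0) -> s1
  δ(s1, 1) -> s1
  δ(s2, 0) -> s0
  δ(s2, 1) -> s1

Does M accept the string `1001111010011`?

accepted

s0 --1--> s0
s0 --0--> s0
s0 --0--> s0
s0 --1--> s0
s0 --1--> s0
s0 --1--> s0
s0 --1--> s0
s0 --0--> s0
s0 --1--> s0
s0 --0--> s0
s0 --0--> s0
s0 --1--> s0
s0 --1--> s0
End in state s0, which is an accepting state.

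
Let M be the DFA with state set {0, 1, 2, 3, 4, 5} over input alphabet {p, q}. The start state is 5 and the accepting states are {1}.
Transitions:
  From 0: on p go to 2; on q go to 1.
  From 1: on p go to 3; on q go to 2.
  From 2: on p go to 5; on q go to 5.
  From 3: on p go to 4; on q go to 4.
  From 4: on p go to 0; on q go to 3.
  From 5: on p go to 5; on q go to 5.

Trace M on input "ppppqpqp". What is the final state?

5

5 --p--> 5
5 --p--> 5
5 --p--> 5
5 --p--> 5
5 --q--> 5
5 --p--> 5
5 --q--> 5
5 --p--> 5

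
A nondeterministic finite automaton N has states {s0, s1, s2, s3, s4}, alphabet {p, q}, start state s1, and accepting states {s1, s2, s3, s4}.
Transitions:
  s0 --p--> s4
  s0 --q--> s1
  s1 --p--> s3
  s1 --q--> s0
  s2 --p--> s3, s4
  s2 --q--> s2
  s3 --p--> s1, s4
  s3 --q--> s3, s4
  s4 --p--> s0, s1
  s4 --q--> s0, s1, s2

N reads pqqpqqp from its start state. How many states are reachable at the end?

4

Start: {s1}
read p: {s3}
read q: {s3, s4}
read q: {s0, s1, s2, s3, s4}
read p: {s0, s1, s3, s4}
read q: {s0, s1, s2, s3, s4}
read q: {s0, s1, s2, s3, s4}
read p: {s0, s1, s3, s4}
Final reachable set {s0, s1, s3, s4} has 4 states.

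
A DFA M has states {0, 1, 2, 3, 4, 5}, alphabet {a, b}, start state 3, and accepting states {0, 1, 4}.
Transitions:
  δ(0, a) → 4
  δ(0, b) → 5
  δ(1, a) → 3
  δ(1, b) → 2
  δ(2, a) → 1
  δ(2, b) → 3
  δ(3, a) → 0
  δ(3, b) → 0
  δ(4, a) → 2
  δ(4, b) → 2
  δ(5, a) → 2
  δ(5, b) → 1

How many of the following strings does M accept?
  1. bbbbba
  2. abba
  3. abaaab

bbbbba: accepted
abba: rejected
abaaab: accepted

2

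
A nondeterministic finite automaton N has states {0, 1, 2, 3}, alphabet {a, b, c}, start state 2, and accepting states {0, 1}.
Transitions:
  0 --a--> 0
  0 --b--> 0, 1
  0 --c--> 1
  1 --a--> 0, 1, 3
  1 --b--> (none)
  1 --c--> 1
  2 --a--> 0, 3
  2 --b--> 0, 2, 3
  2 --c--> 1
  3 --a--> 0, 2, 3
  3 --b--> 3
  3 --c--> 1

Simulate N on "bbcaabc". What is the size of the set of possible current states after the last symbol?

Start: {2}
read b: {0, 2, 3}
read b: {0, 1, 2, 3}
read c: {1}
read a: {0, 1, 3}
read a: {0, 1, 2, 3}
read b: {0, 1, 2, 3}
read c: {1}
Final reachable set {1} has 1 state.

1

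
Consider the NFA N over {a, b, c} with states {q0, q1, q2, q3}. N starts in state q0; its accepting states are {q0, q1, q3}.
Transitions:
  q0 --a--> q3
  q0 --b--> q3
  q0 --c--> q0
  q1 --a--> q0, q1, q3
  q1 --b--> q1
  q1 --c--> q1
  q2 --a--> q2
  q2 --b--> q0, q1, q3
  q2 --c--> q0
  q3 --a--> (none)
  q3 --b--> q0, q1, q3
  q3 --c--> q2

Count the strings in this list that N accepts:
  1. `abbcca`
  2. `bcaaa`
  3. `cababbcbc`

`abbcca`: accepted
`bcaaa`: rejected
`cababbcbc`: accepted

2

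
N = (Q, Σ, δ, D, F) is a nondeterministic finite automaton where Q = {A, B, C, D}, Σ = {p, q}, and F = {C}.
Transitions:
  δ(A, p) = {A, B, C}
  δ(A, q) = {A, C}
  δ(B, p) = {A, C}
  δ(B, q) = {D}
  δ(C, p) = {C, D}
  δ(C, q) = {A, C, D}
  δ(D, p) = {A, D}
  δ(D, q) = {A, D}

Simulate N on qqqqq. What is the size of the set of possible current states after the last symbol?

Start: {D}
read q: {A, D}
read q: {A, C, D}
read q: {A, C, D}
read q: {A, C, D}
read q: {A, C, D}
Final reachable set {A, C, D} has 3 states.

3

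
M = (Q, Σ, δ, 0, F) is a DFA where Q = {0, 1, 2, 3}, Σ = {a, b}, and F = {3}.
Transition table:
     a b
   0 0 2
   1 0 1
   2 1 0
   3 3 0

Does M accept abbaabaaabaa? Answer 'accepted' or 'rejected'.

0 --a--> 0
0 --b--> 2
2 --b--> 0
0 --a--> 0
0 --a--> 0
0 --b--> 2
2 --a--> 1
1 --a--> 0
0 --a--> 0
0 --b--> 2
2 --a--> 1
1 --a--> 0
End in state 0, which is not an accepting state.

rejected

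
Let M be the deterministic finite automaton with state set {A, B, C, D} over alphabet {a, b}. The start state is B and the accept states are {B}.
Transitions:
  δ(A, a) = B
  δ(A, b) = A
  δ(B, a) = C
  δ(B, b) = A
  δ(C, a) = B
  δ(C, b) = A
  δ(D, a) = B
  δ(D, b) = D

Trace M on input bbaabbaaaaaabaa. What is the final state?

B --b--> A
A --b--> A
A --a--> B
B --a--> C
C --b--> A
A --b--> A
A --a--> B
B --a--> C
C --a--> B
B --a--> C
C --a--> B
B --a--> C
C --b--> A
A --a--> B
B --a--> C

C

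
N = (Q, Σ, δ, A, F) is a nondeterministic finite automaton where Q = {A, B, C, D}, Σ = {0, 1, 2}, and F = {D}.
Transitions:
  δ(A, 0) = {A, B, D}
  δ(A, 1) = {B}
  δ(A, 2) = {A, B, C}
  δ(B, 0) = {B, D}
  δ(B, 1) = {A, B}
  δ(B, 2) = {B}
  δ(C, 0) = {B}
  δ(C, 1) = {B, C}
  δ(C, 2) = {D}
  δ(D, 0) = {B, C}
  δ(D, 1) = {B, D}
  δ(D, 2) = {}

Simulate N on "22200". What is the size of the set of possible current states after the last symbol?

4

Start: {A}
read 2: {A, B, C}
read 2: {A, B, C, D}
read 2: {A, B, C, D}
read 0: {A, B, C, D}
read 0: {A, B, C, D}
Final reachable set {A, B, C, D} has 4 states.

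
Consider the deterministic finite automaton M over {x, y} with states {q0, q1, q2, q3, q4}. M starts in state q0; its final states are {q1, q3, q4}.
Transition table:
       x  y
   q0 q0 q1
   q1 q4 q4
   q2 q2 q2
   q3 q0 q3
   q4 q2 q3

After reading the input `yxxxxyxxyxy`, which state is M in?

q2

q0 --y--> q1
q1 --x--> q4
q4 --x--> q2
q2 --x--> q2
q2 --x--> q2
q2 --y--> q2
q2 --x--> q2
q2 --x--> q2
q2 --y--> q2
q2 --x--> q2
q2 --y--> q2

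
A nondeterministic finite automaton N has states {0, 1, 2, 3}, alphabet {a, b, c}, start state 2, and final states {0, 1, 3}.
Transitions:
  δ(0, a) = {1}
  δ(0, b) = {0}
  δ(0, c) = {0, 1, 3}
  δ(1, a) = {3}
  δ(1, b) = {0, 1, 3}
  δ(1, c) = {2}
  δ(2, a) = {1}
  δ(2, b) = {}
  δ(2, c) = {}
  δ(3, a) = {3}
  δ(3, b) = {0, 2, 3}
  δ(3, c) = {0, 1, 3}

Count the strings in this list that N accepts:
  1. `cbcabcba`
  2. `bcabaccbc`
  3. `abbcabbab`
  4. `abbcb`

2

`cbcabcba`: rejected
`bcabaccbc`: rejected
`abbcabbab`: accepted
`abbcb`: accepted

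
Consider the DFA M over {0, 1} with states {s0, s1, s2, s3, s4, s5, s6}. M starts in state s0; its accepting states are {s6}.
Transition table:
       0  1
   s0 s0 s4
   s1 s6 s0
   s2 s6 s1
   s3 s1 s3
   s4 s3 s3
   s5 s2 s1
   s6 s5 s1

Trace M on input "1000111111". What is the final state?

s3

s0 --1--> s4
s4 --0--> s3
s3 --0--> s1
s1 --0--> s6
s6 --1--> s1
s1 --1--> s0
s0 --1--> s4
s4 --1--> s3
s3 --1--> s3
s3 --1--> s3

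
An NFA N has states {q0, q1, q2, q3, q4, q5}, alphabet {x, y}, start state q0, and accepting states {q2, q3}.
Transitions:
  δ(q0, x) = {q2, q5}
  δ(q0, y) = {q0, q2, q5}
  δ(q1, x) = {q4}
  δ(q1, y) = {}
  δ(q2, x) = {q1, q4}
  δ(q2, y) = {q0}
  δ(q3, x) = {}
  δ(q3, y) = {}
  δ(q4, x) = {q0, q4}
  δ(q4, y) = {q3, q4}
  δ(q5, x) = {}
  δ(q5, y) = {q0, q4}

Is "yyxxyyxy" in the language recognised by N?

Start: {q0}
read y: {q0, q2, q5}
read y: {q0, q2, q4, q5}
read x: {q0, q1, q2, q4, q5}
read x: {q0, q1, q2, q4, q5}
read y: {q0, q2, q3, q4, q5}
read y: {q0, q2, q3, q4, q5}
read x: {q0, q1, q2, q4, q5}
read y: {q0, q2, q3, q4, q5}
Reachable ∩ accepting = {q2, q3} — nonempty.

accepted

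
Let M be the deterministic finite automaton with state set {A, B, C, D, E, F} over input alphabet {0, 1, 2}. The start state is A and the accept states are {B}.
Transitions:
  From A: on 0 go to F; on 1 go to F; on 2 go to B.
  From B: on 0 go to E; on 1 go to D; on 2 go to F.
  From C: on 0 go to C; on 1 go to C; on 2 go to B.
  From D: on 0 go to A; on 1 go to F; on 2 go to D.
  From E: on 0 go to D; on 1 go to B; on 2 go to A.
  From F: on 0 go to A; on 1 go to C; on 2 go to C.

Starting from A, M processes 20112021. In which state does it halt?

D

A --2--> B
B --0--> E
E --1--> B
B --1--> D
D --2--> D
D --0--> A
A --2--> B
B --1--> D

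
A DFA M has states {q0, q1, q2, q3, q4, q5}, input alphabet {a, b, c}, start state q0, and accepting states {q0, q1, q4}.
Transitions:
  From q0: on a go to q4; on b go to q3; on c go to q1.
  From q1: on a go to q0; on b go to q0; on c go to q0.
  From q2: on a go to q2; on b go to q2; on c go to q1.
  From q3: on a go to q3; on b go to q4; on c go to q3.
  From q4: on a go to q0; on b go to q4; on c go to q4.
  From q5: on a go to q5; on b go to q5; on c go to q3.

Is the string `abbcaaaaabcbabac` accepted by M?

q0 --a--> q4
q4 --b--> q4
q4 --b--> q4
q4 --c--> q4
q4 --a--> q0
q0 --a--> q4
q4 --a--> q0
q0 --a--> q4
q4 --a--> q0
q0 --b--> q3
q3 --c--> q3
q3 --b--> q4
q4 --a--> q0
q0 --b--> q3
q3 --a--> q3
q3 --c--> q3
End in state q3, which is not an accepting state.

rejected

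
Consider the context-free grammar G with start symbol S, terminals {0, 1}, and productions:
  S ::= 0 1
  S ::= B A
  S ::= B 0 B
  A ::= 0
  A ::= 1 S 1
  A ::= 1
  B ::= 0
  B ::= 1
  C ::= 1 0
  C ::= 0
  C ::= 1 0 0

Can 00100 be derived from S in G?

no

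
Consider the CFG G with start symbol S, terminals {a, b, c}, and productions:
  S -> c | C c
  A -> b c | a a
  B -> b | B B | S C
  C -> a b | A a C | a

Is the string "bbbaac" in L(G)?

no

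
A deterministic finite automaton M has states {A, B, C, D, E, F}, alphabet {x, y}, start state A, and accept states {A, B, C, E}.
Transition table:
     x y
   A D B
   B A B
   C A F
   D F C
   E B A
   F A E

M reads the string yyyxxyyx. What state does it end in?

A --y--> B
B --y--> B
B --y--> B
B --x--> A
A --x--> D
D --y--> C
C --y--> F
F --x--> A

A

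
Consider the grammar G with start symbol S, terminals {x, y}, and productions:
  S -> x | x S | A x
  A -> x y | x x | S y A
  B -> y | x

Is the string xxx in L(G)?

S ⇒ xS ⇒ xxS ⇒ xxx

yes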